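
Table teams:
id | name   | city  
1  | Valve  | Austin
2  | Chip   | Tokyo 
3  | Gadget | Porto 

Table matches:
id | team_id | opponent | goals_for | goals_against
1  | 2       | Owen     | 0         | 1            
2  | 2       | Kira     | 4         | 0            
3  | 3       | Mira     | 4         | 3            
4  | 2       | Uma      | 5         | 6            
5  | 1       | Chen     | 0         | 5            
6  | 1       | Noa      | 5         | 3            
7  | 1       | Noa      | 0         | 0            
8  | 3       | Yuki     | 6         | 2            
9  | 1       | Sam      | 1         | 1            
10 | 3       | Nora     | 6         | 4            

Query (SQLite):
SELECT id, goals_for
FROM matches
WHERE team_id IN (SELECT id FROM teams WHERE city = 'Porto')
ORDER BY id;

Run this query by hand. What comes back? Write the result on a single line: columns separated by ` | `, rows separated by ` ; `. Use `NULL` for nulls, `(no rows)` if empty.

3 | 4 ; 8 | 6 ; 10 | 6

Inner query: teams.id where city = 'Porto'.
Outer: keep matches rows whose team_id is in that set.
Inner query → {3}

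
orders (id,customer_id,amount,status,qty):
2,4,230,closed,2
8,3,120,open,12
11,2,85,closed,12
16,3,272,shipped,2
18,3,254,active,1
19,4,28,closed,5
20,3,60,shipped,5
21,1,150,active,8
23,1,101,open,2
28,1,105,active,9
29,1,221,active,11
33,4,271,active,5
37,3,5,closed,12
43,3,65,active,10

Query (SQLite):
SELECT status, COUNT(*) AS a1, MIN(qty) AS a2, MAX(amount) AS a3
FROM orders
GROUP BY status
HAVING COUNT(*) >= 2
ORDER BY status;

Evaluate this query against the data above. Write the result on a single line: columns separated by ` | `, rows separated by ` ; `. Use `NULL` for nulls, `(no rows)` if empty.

active | 6 | 1 | 271 ; closed | 4 | 2 | 230 ; open | 2 | 2 | 120 ; shipped | 2 | 2 | 272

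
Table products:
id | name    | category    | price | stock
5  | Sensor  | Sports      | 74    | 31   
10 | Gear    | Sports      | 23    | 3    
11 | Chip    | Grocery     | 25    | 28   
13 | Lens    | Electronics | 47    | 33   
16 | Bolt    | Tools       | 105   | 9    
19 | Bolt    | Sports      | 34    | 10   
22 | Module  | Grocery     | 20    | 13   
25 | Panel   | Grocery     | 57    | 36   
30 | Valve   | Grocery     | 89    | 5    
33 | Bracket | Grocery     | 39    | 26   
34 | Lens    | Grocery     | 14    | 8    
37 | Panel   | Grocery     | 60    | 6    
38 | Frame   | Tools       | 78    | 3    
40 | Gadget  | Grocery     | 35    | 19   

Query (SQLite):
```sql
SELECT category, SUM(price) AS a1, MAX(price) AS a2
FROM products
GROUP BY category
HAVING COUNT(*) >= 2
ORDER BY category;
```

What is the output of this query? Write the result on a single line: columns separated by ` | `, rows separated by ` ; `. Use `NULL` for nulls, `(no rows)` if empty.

Group products by category.
Per group compute: SUM(price), MAX(price).
HAVING: drop groups with fewer than 2 rows.
  Electronics: ids {13} → SUM(price)=47, MAX(price)=47
  Grocery: ids {11, 22, 25, 30, 33, 34, 37, 40} → SUM(price)=339, MAX(price)=89
  Sports: ids {5, 10, 19} → SUM(price)=131, MAX(price)=74
  Tools: ids {16, 38} → SUM(price)=183, MAX(price)=105

Grocery | 339 | 89 ; Sports | 131 | 74 ; Tools | 183 | 105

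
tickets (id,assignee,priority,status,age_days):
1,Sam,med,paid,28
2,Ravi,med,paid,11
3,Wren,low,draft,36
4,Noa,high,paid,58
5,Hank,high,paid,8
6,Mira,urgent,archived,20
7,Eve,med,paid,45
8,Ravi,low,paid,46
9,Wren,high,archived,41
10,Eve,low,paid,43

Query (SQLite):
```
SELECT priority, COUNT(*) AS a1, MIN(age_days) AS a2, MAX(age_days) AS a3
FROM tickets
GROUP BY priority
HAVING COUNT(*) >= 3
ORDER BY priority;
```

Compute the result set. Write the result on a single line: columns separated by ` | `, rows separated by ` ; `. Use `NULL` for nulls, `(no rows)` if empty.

Group tickets by priority.
Per group compute: COUNT(*), MIN(age_days), MAX(age_days).
HAVING: drop groups with fewer than 3 rows.
  high: ids {4, 5, 9} → COUNT(*)=3, MIN(age_days)=8, MAX(age_days)=58
  low: ids {3, 8, 10} → COUNT(*)=3, MIN(age_days)=36, MAX(age_days)=46
  med: ids {1, 2, 7} → COUNT(*)=3, MIN(age_days)=11, MAX(age_days)=45
  urgent: ids {6} → COUNT(*)=1, MIN(age_days)=20, MAX(age_days)=20

high | 3 | 8 | 58 ; low | 3 | 36 | 46 ; med | 3 | 11 | 45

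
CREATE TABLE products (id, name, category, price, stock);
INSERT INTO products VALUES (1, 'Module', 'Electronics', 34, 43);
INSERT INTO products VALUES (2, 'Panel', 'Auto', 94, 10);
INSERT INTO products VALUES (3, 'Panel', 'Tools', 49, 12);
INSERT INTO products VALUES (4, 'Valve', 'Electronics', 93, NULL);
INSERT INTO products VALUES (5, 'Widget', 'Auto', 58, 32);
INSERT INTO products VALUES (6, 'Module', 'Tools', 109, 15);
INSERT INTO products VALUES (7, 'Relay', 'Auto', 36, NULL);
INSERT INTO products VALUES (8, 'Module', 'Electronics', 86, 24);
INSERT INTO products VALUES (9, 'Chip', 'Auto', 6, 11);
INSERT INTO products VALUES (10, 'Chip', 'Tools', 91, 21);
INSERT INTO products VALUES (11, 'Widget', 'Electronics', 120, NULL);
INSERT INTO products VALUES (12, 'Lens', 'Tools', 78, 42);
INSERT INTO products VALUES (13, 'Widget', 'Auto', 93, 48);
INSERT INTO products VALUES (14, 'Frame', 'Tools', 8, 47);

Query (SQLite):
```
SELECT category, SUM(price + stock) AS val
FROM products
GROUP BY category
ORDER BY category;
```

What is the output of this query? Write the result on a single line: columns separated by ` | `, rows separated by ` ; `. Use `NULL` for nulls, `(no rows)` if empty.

For each row compute price + stock.
Group by category; take SUM of the expression per group.
  Auto: ids {2, 5, 7, 9, 13} → SUM(price + stock)=352
  Electronics: ids {1, 4, 8, 11} → SUM(price + stock)=187
  Tools: ids {3, 6, 10, 12, 14} → SUM(price + stock)=472

Auto | 352 ; Electronics | 187 ; Tools | 472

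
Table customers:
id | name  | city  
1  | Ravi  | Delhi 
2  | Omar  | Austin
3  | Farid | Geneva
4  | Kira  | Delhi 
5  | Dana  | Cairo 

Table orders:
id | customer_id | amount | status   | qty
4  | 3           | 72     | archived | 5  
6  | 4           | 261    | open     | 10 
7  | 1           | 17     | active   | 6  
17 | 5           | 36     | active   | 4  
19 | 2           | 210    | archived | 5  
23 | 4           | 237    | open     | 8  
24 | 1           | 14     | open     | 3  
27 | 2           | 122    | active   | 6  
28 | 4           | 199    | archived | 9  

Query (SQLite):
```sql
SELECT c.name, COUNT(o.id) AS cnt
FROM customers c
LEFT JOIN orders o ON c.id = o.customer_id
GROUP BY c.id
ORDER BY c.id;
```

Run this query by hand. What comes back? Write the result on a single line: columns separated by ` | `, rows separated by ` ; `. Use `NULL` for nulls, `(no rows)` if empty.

Ravi | 2 ; Omar | 2 ; Farid | 1 ; Kira | 3 ; Dana | 1

LEFT JOIN keeps every customers row; unmatched ones get NULL for orders columns.
Group by customers.id and compute COUNT(o.id). COUNT(col) of an all-NULL group is 0.
  1: ids {7, 24} → COUNT(o.id)=2
  2: ids {19, 27} → COUNT(o.id)=2
  3: ids {4} → COUNT(o.id)=1
  4: ids {6, 23, 28} → COUNT(o.id)=3
  5: ids {17} → COUNT(o.id)=1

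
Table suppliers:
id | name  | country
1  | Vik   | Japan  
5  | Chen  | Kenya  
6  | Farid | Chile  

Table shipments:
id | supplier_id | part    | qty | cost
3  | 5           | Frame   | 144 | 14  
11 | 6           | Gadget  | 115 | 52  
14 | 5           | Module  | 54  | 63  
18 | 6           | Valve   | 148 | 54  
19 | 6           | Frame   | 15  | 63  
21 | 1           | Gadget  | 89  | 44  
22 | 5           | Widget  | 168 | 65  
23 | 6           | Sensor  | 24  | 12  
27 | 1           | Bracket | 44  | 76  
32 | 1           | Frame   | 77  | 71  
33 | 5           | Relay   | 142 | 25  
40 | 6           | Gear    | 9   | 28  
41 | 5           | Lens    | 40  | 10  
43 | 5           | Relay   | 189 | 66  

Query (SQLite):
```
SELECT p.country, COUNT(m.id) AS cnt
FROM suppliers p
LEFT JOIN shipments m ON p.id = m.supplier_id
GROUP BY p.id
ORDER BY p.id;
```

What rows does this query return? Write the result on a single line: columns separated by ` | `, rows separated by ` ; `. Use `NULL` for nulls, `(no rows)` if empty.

Japan | 3 ; Kenya | 6 ; Chile | 5

LEFT JOIN keeps every suppliers row; unmatched ones get NULL for shipments columns.
Group by suppliers.id and compute COUNT(m.id). COUNT(col) of an all-NULL group is 0.
  1: ids {21, 27, 32} → COUNT(m.id)=3
  5: ids {3, 14, 22, 33, 41, 43} → COUNT(m.id)=6
  6: ids {11, 18, 19, 23, 40} → COUNT(m.id)=5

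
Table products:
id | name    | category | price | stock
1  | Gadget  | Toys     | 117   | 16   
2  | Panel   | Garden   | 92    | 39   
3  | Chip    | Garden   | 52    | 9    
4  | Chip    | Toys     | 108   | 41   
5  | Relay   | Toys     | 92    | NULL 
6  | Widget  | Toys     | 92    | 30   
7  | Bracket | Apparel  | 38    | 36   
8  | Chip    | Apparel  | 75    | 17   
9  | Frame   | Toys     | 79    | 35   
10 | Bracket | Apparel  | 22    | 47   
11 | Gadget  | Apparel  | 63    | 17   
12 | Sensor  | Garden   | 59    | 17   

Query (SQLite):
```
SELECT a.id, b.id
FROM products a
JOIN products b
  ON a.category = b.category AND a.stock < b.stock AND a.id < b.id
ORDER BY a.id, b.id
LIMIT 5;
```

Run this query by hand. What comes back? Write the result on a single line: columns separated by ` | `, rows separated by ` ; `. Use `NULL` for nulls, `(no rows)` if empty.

Pairs (a,b) with same category, a.stock < b.stock, a.id < b.id.
category groups: Apparel:{7,8,10,11} Garden:{2,3,12} Toys:{1,4,5,6,9}
Ordered by (a.id, b.id); first 5.

1 | 4 ; 1 | 6 ; 1 | 9 ; 3 | 12 ; 6 | 9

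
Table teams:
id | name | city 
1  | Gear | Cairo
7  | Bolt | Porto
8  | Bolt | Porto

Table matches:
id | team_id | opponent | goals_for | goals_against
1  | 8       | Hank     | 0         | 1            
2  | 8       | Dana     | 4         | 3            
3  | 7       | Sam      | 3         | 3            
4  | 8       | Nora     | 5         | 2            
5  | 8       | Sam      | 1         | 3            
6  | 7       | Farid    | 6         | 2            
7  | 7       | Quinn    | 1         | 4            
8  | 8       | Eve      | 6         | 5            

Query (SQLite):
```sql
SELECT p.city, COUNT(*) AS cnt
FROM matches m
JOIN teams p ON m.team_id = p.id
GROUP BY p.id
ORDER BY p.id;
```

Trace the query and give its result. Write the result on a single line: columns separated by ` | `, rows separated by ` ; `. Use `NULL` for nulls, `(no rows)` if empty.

Porto | 3 ; Porto | 5

Join each matches row to its teams via team_id.
Group joined rows by teams.id; compute COUNT(*) per group.
  7: ids {3, 6, 7} → COUNT(*)=3
  8: ids {1, 2, 4, 5, 8} → COUNT(*)=5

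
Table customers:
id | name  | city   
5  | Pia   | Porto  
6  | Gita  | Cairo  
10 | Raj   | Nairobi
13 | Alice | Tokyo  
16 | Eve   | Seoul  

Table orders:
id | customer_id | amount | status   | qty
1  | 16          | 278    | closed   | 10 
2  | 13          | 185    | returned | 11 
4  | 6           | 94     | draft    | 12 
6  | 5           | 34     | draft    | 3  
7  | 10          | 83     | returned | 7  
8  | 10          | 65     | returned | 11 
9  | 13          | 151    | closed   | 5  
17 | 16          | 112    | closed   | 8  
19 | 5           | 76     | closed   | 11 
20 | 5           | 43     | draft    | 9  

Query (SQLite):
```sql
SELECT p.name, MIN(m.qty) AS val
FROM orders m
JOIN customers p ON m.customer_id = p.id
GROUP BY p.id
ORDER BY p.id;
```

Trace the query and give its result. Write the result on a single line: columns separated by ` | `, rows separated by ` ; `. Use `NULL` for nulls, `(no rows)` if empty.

Pia | 3 ; Gita | 12 ; Raj | 7 ; Alice | 5 ; Eve | 8

Join each orders row to its customers via customer_id.
Group joined rows by customers.id; compute MIN(m.qty) per group.
  5: ids {6, 19, 20} → MIN(m.qty)=3
  6: ids {4} → MIN(m.qty)=12
  10: ids {7, 8} → MIN(m.qty)=7
  13: ids {2, 9} → MIN(m.qty)=5
  16: ids {1, 17} → MIN(m.qty)=8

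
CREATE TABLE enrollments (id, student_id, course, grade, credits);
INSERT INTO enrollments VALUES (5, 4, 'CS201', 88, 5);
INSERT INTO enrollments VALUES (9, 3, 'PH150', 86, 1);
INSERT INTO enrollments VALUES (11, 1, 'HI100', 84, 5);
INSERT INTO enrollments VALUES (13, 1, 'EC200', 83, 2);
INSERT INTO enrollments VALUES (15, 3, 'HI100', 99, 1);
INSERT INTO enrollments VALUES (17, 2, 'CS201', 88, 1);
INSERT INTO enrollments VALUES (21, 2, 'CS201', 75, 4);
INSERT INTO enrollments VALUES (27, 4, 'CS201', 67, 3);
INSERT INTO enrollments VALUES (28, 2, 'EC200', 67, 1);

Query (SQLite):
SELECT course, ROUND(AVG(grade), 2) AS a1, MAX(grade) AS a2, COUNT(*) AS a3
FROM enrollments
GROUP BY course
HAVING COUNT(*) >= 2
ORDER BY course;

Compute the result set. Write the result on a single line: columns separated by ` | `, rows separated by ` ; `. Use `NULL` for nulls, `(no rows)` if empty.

Group enrollments by course.
Per group compute: ROUND(AVG(grade), 2), MAX(grade), COUNT(*).
HAVING: drop groups with fewer than 2 rows.
  CS201: ids {5, 17, 21, 27} → ROUND(AVG(grade), 2)=79.5, MAX(grade)=88, COUNT(*)=4
  EC200: ids {13, 28} → ROUND(AVG(grade), 2)=75, MAX(grade)=83, COUNT(*)=2
  HI100: ids {11, 15} → ROUND(AVG(grade), 2)=91.5, MAX(grade)=99, COUNT(*)=2
  PH150: ids {9} → ROUND(AVG(grade), 2)=86, MAX(grade)=86, COUNT(*)=1

CS201 | 79.5 | 88 | 4 ; EC200 | 75 | 83 | 2 ; HI100 | 91.5 | 99 | 2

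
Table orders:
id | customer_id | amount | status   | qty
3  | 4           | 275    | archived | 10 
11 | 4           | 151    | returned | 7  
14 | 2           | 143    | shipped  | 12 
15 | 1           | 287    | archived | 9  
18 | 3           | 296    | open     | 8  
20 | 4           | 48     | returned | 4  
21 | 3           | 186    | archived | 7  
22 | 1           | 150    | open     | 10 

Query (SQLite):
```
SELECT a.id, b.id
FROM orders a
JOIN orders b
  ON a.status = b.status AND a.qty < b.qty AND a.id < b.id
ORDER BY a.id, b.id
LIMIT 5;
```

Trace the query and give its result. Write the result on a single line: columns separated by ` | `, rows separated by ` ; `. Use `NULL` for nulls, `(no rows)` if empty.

Pairs (a,b) with same status, a.qty < b.qty, a.id < b.id.
status groups: archived:{3,15,21} open:{18,22} returned:{11,20} shipped:{14}
Ordered by (a.id, b.id); first 5.

18 | 22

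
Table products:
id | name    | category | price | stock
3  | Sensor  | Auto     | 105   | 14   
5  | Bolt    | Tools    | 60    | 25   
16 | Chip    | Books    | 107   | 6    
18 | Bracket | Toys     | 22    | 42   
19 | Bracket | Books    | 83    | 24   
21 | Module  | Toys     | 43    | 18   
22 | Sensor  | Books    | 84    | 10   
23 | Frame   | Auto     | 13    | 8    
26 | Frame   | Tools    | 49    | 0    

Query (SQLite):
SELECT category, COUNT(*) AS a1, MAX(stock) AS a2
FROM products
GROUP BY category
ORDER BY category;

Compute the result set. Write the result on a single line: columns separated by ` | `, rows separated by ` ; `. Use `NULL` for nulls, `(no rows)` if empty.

Group products by category.
Per group compute: COUNT(*), MAX(stock).
  Auto: ids {3, 23} → COUNT(*)=2, MAX(stock)=14
  Books: ids {16, 19, 22} → COUNT(*)=3, MAX(stock)=24
  Tools: ids {5, 26} → COUNT(*)=2, MAX(stock)=25
  Toys: ids {18, 21} → COUNT(*)=2, MAX(stock)=42

Auto | 2 | 14 ; Books | 3 | 24 ; Tools | 2 | 25 ; Toys | 2 | 42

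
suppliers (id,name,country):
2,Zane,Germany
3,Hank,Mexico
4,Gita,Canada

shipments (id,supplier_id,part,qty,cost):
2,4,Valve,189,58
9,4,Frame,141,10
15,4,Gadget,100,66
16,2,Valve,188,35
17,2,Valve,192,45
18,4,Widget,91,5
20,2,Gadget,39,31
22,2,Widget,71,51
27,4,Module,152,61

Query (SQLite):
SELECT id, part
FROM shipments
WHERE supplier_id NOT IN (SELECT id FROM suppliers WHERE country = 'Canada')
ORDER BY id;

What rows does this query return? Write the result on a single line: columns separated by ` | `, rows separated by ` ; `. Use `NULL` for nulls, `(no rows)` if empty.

16 | Valve ; 17 | Valve ; 20 | Gadget ; 22 | Widget

Inner query: suppliers.id where country = 'Canada'.
Outer: keep shipments rows whose supplier_id is not in that set.
Inner query → {4}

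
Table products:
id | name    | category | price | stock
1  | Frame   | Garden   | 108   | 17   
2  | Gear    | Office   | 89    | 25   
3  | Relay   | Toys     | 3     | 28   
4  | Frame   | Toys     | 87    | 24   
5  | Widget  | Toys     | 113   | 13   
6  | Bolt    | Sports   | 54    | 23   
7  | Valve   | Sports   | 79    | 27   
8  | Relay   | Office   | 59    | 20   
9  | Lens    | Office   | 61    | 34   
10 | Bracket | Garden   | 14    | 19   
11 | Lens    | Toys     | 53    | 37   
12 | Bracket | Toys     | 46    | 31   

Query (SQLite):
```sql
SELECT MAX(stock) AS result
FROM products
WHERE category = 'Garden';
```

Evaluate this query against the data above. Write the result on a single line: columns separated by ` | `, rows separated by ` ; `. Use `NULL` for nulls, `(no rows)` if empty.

19

Rows where category='Garden' → stock values: [17, 19].
MAX of non-NULL values = 19.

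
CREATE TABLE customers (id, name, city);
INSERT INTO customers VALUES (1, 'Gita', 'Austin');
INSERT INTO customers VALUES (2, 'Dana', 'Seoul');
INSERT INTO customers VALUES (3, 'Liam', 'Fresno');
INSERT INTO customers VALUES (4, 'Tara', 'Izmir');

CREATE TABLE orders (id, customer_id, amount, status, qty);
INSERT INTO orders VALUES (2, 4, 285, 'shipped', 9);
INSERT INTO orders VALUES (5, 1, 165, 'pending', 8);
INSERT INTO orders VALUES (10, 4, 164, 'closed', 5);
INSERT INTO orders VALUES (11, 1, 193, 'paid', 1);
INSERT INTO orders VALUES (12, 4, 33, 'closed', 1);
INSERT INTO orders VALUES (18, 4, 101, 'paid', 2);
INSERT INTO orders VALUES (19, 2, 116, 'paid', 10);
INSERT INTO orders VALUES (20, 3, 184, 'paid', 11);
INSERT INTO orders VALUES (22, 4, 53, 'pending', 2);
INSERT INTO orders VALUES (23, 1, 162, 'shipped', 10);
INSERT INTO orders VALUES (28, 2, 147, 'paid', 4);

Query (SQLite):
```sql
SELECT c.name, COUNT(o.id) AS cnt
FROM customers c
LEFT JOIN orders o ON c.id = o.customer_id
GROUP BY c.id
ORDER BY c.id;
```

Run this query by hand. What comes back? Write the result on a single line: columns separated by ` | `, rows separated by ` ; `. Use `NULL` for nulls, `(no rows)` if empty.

Gita | 3 ; Dana | 2 ; Liam | 1 ; Tara | 5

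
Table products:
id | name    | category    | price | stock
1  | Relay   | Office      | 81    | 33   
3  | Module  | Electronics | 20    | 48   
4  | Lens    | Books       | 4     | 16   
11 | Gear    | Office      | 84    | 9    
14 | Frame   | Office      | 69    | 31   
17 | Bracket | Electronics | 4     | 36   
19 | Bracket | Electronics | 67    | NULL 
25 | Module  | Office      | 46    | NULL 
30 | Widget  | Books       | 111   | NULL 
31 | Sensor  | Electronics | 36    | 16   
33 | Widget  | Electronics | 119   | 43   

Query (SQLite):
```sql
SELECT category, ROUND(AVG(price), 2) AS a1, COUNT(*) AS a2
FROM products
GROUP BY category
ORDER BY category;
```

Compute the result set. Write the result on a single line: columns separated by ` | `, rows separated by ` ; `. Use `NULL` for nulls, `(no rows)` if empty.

Books | 57.5 | 2 ; Electronics | 49.2 | 5 ; Office | 70 | 4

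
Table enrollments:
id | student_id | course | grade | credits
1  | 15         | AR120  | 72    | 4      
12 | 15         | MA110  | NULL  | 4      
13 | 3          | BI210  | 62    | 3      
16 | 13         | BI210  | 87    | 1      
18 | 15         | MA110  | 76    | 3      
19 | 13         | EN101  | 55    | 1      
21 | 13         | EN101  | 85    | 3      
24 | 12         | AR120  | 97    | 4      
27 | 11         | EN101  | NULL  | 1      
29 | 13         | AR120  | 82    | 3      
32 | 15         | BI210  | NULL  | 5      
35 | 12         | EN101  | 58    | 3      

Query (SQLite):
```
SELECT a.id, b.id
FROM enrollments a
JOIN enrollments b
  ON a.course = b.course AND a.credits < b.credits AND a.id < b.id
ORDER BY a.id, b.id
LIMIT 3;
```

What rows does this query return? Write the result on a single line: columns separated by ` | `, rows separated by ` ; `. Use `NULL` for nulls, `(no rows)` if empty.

Pairs (a,b) with same course, a.credits < b.credits, a.id < b.id.
course groups: AR120:{1,24,29} BI210:{13,16,32} EN101:{19,21,27,35} MA110:{12,18}
Ordered by (a.id, b.id); first 3.

13 | 32 ; 16 | 32 ; 19 | 21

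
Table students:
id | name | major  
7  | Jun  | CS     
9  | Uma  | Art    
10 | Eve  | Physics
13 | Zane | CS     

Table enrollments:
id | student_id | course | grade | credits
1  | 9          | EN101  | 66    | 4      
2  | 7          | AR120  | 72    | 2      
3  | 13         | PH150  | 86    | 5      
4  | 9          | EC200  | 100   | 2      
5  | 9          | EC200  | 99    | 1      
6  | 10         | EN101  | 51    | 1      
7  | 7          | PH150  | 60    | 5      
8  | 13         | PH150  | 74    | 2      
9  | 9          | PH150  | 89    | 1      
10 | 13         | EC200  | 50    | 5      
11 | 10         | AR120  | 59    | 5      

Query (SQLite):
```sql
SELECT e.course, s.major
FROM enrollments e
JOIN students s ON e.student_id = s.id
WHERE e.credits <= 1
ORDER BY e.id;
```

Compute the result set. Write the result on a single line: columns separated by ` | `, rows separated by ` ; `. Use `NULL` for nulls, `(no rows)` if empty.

EC200 | Art ; EN101 | Physics ; PH150 | Art

Each enrollments row matches the students row where student_id = students.id.
Then keep rows with e.credits <= 1.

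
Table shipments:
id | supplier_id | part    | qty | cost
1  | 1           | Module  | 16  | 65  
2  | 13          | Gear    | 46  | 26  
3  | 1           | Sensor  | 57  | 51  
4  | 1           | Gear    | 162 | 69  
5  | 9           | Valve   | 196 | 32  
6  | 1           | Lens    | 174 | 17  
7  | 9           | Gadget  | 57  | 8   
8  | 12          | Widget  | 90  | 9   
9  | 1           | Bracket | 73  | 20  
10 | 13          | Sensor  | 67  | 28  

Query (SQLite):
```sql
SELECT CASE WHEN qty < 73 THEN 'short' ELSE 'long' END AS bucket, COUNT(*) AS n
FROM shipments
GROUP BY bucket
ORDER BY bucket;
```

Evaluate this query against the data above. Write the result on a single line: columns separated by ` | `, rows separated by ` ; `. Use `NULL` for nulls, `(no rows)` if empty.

long | 5 ; short | 5

Bucket rows by qty < 73 → 'short' else 'long'; count each bucket.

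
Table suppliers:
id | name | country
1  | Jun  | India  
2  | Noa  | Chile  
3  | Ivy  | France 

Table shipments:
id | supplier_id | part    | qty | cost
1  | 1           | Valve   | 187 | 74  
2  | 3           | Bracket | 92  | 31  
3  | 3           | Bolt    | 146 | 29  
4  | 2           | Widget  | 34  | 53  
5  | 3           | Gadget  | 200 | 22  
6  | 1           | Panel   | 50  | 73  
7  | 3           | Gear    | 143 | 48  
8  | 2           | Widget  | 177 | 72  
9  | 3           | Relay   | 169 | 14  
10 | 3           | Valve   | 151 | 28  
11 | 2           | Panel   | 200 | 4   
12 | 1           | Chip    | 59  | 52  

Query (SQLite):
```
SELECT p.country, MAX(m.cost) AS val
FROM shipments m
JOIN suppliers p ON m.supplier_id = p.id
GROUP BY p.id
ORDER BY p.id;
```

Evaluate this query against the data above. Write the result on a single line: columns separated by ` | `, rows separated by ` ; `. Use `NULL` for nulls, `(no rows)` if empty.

Join each shipments row to its suppliers via supplier_id.
Group joined rows by suppliers.id; compute MAX(m.cost) per group.
  1: ids {1, 6, 12} → MAX(m.cost)=74
  2: ids {4, 8, 11} → MAX(m.cost)=72
  3: ids {2, 3, 5, 7, 9, 10} → MAX(m.cost)=48

India | 74 ; Chile | 72 ; France | 48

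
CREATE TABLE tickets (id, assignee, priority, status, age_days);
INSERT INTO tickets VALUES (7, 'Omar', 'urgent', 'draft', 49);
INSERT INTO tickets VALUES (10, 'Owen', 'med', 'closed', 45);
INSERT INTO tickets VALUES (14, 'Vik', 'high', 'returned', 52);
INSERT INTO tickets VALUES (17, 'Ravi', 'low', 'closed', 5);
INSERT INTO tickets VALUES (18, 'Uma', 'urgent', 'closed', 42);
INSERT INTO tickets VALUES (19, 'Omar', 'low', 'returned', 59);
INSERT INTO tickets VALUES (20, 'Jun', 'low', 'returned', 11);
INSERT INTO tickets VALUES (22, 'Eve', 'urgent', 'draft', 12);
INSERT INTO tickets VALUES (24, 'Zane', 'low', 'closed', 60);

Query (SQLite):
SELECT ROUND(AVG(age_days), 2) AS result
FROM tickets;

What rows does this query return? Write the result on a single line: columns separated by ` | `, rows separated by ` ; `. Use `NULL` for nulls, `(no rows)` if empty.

All age_days values: [49, 45, 52, 5, 42, 59, 11, 12, 60].
AVG = 335 / 9 (rounded to 2 dp).

37.22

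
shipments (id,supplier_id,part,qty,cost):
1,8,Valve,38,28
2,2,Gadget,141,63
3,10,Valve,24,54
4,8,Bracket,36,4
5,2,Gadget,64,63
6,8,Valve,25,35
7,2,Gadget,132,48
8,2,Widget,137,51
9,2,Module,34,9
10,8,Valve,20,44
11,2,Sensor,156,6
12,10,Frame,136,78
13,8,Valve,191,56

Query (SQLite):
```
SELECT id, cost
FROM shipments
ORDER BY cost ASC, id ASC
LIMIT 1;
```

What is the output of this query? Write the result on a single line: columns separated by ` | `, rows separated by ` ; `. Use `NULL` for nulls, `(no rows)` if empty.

Sort by cost asc, tiebreak id asc: (4, id=4), (6, id=11), (9, id=9), (28, id=1) …. Take first 1.

4 | 4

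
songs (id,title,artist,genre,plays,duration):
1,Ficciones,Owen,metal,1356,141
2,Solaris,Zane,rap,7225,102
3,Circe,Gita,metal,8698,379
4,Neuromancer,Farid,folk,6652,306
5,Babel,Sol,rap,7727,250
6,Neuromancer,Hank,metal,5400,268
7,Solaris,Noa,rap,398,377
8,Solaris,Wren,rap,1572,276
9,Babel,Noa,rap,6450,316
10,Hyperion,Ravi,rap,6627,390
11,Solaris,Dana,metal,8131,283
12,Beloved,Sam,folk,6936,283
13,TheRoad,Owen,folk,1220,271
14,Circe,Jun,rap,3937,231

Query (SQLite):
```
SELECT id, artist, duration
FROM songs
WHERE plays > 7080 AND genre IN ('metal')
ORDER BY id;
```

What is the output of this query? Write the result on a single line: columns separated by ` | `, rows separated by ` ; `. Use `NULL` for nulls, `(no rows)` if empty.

plays > 7080: ids {2, 3, 5, 11}
genre IN ('metal'): ids {1, 3, 6, 11}
Combine with AND.

3 | Gita | 379 ; 11 | Dana | 283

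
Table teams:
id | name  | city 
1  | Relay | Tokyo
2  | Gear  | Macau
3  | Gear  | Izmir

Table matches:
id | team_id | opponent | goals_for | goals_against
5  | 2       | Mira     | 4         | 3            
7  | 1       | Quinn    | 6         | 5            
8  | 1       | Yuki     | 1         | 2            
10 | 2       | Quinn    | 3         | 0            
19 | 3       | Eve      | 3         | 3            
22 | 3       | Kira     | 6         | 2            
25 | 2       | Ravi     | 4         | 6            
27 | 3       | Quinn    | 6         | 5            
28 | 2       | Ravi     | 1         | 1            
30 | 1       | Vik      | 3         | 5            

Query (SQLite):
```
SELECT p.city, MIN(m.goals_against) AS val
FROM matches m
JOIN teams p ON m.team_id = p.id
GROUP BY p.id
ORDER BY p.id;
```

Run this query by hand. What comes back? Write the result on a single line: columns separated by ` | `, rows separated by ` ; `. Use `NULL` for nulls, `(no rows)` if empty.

Tokyo | 2 ; Macau | 0 ; Izmir | 2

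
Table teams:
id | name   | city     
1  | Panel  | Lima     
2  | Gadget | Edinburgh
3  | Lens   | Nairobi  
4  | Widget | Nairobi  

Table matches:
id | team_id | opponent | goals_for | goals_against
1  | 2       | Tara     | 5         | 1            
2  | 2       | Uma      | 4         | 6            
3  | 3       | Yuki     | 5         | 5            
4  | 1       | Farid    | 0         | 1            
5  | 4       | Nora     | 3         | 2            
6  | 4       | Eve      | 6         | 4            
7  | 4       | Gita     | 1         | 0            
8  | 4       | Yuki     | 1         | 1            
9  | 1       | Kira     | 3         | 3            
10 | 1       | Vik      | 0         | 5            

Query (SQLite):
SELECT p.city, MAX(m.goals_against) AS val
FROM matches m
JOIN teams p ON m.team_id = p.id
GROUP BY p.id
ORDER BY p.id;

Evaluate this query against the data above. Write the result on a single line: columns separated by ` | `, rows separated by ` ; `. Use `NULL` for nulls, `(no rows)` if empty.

Lima | 5 ; Edinburgh | 6 ; Nairobi | 5 ; Nairobi | 4

Join each matches row to its teams via team_id.
Group joined rows by teams.id; compute MAX(m.goals_against) per group.
  1: ids {4, 9, 10} → MAX(m.goals_against)=5
  2: ids {1, 2} → MAX(m.goals_against)=6
  3: ids {3} → MAX(m.goals_against)=5
  4: ids {5, 6, 7, 8} → MAX(m.goals_against)=4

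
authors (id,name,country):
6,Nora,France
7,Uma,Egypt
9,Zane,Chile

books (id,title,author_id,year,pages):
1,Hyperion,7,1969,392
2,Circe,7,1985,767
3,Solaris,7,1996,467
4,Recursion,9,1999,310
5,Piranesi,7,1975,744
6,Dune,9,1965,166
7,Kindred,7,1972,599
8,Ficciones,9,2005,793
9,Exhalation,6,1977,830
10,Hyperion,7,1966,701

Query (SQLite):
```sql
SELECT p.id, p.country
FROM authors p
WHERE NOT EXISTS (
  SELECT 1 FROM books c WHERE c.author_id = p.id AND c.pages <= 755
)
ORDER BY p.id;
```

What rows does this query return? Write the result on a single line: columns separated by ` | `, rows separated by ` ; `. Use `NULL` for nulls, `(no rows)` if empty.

6 | France

For each authors row, check whether any books with matching author_id has pages <= 755.
Keep rows where that is false.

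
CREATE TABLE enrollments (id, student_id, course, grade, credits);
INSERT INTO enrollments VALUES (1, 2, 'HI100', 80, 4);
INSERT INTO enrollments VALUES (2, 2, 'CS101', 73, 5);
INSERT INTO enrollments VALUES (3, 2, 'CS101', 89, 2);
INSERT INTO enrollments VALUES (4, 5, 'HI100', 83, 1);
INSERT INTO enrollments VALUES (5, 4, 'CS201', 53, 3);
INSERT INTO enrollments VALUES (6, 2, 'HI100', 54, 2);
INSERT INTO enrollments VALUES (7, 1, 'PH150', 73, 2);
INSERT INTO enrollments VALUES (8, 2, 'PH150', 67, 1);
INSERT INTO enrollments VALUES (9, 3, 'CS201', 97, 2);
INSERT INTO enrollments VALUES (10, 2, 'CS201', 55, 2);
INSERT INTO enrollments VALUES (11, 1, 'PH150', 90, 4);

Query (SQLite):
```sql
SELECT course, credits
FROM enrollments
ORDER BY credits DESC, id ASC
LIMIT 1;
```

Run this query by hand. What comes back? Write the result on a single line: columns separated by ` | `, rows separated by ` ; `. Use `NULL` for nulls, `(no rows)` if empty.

CS101 | 5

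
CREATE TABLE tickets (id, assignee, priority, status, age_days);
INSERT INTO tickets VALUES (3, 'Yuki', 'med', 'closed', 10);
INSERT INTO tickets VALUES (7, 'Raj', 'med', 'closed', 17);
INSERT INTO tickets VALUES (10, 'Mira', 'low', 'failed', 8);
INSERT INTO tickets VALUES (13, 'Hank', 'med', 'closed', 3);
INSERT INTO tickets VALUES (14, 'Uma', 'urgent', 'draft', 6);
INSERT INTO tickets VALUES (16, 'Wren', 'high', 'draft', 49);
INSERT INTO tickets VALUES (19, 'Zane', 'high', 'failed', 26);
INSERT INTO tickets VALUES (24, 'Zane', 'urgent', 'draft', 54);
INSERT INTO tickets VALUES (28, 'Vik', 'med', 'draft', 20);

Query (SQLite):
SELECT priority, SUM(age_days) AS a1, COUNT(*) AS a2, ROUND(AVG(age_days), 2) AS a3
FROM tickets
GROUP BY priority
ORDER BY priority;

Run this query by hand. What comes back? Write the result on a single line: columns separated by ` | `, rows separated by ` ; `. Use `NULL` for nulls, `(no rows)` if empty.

Group tickets by priority.
Per group compute: SUM(age_days), COUNT(*), ROUND(AVG(age_days), 2).
  high: ids {16, 19} → SUM(age_days)=75, COUNT(*)=2, ROUND(AVG(age_days), 2)=37.5
  low: ids {10} → SUM(age_days)=8, COUNT(*)=1, ROUND(AVG(age_days), 2)=8
  med: ids {3, 7, 13, 28} → SUM(age_days)=50, COUNT(*)=4, ROUND(AVG(age_days), 2)=12.5
  urgent: ids {14, 24} → SUM(age_days)=60, COUNT(*)=2, ROUND(AVG(age_days), 2)=30

high | 75 | 2 | 37.5 ; low | 8 | 1 | 8 ; med | 50 | 4 | 12.5 ; urgent | 60 | 2 | 30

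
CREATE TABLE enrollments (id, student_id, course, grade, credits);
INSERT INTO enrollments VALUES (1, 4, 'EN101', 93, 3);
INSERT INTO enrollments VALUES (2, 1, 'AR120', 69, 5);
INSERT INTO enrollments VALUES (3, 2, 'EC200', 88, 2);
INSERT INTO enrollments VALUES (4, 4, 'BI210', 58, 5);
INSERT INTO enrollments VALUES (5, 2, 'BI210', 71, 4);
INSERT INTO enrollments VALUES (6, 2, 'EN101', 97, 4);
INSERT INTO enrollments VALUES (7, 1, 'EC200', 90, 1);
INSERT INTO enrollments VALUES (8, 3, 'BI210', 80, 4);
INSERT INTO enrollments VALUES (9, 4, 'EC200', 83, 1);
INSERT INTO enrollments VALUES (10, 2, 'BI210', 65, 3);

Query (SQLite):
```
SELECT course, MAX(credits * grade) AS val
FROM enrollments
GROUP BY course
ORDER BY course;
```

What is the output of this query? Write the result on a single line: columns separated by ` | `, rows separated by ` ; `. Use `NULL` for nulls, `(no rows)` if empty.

AR120 | 345 ; BI210 | 320 ; EC200 | 176 ; EN101 | 388

For each row compute credits * grade.
Group by course; take MAX of the expression per group.
  AR120: ids {2} → MAX(credits * grade)=345
  BI210: ids {4, 5, 8, 10} → MAX(credits * grade)=320
  EC200: ids {3, 7, 9} → MAX(credits * grade)=176
  EN101: ids {1, 6} → MAX(credits * grade)=388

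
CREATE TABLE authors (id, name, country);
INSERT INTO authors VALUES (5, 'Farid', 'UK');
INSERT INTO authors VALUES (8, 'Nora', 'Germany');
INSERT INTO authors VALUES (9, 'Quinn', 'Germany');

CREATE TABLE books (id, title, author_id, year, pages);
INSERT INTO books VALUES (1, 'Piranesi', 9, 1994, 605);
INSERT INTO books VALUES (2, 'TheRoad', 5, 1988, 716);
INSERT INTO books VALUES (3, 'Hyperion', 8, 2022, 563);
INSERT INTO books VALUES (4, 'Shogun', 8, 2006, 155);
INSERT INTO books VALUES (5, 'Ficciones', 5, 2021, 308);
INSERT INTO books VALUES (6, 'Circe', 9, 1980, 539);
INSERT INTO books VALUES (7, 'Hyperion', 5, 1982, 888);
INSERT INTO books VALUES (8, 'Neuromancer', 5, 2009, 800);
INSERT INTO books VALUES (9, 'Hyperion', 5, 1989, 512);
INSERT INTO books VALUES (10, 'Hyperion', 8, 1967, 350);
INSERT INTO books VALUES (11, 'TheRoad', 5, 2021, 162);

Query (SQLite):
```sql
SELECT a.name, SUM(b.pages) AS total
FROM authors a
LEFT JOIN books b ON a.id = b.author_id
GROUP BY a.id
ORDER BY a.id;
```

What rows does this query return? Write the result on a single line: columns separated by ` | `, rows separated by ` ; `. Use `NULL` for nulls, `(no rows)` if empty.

LEFT JOIN keeps every authors row; unmatched ones get NULL for books columns.
Group by authors.id and compute SUM(b.pages). SUM over an all-NULL group is NULL.
  5: ids {2, 5, 7, 8, 9, 11} → SUM(b.pages)=3386
  8: ids {3, 4, 10} → SUM(b.pages)=1068
  9: ids {1, 6} → SUM(b.pages)=1144

Farid | 3386 ; Nora | 1068 ; Quinn | 1144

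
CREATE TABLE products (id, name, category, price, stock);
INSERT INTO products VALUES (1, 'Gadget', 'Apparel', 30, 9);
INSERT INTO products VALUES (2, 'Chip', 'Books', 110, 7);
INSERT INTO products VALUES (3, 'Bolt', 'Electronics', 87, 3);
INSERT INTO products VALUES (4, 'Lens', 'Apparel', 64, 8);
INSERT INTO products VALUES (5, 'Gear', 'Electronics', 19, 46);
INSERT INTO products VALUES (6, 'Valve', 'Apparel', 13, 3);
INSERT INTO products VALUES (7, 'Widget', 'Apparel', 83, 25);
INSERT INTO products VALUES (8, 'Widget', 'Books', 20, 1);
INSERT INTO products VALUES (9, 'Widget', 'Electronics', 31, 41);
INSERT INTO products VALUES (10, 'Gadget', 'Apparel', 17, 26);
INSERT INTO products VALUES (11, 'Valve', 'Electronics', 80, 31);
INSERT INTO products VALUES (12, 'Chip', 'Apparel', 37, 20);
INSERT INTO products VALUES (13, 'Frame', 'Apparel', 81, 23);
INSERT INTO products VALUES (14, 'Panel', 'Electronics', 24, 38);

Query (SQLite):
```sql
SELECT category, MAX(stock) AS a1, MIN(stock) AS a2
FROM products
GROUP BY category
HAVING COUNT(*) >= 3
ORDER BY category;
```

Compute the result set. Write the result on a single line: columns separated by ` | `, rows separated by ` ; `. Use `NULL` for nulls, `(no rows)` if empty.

Apparel | 26 | 3 ; Electronics | 46 | 3

Group products by category.
Per group compute: MAX(stock), MIN(stock).
HAVING: drop groups with fewer than 3 rows.
  Apparel: ids {1, 4, 6, 7, 10, 12, 13} → MAX(stock)=26, MIN(stock)=3
  Books: ids {2, 8} → MAX(stock)=7, MIN(stock)=1
  Electronics: ids {3, 5, 9, 11, 14} → MAX(stock)=46, MIN(stock)=3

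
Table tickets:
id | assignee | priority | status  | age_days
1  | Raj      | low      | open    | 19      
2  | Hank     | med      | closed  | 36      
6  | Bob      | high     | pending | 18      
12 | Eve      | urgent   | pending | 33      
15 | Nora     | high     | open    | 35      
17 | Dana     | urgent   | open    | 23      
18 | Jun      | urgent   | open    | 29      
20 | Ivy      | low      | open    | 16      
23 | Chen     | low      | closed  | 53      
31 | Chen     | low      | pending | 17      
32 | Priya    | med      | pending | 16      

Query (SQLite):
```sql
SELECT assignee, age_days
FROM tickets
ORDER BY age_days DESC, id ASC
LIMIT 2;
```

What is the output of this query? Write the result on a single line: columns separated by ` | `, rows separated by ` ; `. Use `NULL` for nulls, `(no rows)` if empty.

Sort by age_days desc, tiebreak id asc: (53, id=23), (36, id=2), (35, id=15), (33, id=12), (29, id=18) …. Take first 2.

Chen | 53 ; Hank | 36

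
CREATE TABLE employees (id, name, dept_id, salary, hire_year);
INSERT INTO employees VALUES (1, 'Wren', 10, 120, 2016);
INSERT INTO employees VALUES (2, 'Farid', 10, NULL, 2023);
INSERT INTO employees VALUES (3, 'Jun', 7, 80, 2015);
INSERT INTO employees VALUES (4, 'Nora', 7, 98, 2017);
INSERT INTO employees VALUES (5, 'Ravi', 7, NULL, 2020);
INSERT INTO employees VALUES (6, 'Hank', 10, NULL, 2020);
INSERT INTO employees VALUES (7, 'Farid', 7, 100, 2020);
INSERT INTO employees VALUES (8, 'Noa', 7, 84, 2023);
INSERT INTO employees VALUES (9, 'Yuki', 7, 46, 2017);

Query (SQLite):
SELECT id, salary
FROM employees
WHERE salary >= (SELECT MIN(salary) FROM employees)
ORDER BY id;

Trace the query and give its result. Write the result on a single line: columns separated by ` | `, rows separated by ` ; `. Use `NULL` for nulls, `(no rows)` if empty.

1 | 120 ; 3 | 80 ; 4 | 98 ; 7 | 100 ; 8 | 84 ; 9 | 46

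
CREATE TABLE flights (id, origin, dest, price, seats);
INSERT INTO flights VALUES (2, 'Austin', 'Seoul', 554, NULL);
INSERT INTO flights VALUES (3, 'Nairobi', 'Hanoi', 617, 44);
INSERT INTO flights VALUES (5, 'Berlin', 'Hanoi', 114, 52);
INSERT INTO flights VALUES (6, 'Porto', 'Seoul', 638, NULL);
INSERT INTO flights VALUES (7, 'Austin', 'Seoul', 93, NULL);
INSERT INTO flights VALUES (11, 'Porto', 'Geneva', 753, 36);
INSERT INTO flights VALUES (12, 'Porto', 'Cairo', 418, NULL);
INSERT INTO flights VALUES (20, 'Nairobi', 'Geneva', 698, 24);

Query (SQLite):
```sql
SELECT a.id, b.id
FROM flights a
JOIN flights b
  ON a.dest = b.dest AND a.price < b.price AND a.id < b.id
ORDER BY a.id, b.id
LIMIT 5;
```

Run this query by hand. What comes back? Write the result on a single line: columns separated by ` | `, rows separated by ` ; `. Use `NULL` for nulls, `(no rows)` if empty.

2 | 6

Pairs (a,b) with same dest, a.price < b.price, a.id < b.id.
dest groups: Cairo:{12} Geneva:{11,20} Hanoi:{3,5} Seoul:{2,6,7}
Ordered by (a.id, b.id); first 5.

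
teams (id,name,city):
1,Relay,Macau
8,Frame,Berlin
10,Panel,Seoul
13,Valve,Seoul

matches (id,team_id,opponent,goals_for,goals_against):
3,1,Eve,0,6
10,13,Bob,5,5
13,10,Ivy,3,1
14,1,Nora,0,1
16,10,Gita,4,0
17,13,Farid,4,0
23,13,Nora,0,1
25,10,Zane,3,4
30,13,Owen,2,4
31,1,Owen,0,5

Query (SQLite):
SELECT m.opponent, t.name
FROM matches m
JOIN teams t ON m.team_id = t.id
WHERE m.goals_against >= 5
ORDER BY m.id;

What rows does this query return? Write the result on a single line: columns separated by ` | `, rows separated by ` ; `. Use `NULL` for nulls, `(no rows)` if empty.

Each matches row matches the teams row where team_id = teams.id.
Then keep rows with m.goals_against >= 5.

Eve | Relay ; Bob | Valve ; Owen | Relay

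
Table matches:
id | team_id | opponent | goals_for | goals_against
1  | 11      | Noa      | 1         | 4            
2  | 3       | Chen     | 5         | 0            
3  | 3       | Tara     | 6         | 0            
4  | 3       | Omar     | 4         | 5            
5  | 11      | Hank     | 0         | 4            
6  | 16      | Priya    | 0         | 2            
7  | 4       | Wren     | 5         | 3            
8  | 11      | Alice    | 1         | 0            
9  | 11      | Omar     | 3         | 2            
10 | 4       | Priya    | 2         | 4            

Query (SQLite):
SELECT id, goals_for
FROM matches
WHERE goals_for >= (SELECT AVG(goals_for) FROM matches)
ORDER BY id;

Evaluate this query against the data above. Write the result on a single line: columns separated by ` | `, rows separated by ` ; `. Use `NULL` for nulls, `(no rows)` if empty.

Scalar subquery: AVG(goals_for) over all matches rows = 2.7.
Keep rows where goals_for >= that value.

2 | 5 ; 3 | 6 ; 4 | 4 ; 7 | 5 ; 9 | 3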